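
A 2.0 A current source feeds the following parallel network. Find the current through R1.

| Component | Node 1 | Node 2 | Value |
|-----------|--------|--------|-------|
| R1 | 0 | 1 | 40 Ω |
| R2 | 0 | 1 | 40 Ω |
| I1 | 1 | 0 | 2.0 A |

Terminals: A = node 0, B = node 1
All resistors sit directly between nodes 0 and 1, so they are in parallel and share one voltage V; the full source current 2 A splits among them.
1/R_par = 1/40 + 1/40 = 0.05 S  =>  R_par = 20 Ω
V = I × R_par = 2 × 20 = 40 V
I_R1 = V/R1 = 40/40 = 1 A

Final answer: 1 A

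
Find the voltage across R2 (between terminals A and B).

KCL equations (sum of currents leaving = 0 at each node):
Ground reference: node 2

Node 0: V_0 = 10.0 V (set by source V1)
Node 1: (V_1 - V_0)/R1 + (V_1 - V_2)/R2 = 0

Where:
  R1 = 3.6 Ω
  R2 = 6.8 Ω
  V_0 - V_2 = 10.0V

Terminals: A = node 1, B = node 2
R1 and R2 are in series across V1 (node 0 → node 1 → node 2), and the output A–B is taken across R2, so this is a voltage divider.
Series current: I = V1/(R1 + R2) = 10/(3.6 + 6.8) = 10/10.4 = 0.9615 A
V_R2 = I × R2 = V1 × R2/(R1 + R2) = 10 × 6.8/10.4 = 6.538 V

Final answer: 6.538 V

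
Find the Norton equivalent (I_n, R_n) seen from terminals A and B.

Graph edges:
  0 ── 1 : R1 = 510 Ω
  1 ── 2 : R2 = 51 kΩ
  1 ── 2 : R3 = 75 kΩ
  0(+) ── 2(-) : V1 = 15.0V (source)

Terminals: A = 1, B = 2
Find the Thévenin equivalent first; then I_n = V_th/R_th and R_n = R_th.
Step 1 — V_th is the open-circuit voltage V_A - V_B (nothing connected across the terminals).
Nodal analysis, taking node 2 as the 0 V reference.
Source V1 fixes V_0 = 15 V.
KCL at each unknown node (sum of currents leaving = 0; resistances in Ω):
  Node 1: (V_1 - 15)/510 + (V_1 - 0)/51000 + (V_1 - 0)/75000 = 0
Collecting terms: 0.001994 × V_1 = 0.02941  =>  V_1 = 14.75 V
V_th = V_1 - V_2 = 14.75 - 0 = 14.75 V
Step 2 — R_th: zero the source — replace V1 by a short circuit (node 2 merges into node 0) — and find the resistance seen between A (node 1) and B (node 0).
Reduce the network between node 1 (A) and node 0 (B) by series/parallel combination:
  Rp1 = R1 ‖ R2 ‖ R3 (parallel, all between nodes 0 and 1) = 1/(1/510 + 1/51000 + 1/75000) = 501.6 Ω
R_th = 501.6 Ω
I_n = V_th/R_th = 14.75/501.6 = 0.02941 A, and R_n = R_th = 501.6 Ω

Final answer: I_n = 0.02941 A, R_n = 501.6 Ω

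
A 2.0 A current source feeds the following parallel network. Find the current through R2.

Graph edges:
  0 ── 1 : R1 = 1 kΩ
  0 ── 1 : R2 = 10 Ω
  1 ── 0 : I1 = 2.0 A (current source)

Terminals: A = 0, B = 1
All resistors sit directly between nodes 0 and 1, so they are in parallel and share one voltage V; the full source current 2 A splits among them.
1/R_par = 1/1000 + 1/10 = 0.101 S  =>  R_par = 9.901 Ω
V = I × R_par = 2 × 9.901 = 19.8 V
I_R2 = V/R2 = 19.8/10 = 1.98 A

Final answer: 1.98 A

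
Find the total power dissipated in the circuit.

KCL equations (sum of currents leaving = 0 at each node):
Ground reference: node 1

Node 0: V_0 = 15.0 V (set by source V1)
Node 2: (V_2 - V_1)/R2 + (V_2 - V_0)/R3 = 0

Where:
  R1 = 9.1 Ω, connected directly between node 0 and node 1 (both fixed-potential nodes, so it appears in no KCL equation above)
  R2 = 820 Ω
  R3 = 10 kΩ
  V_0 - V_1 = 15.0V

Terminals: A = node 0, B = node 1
Nodal analysis, taking node 1 as the 0 V reference.
Source V1 fixes V_0 = 15 V.
KCL at each unknown node (sum of currents leaving = 0; resistances in Ω):
  Node 2: (V_2 - 0)/820 + (V_2 - 15)/10000 = 0
Collecting terms: 0.00132 × V_2 = 0.0015  =>  V_2 = 1.137 V
Power in each resistor, P = (ΔV)²/R:
  P_R1 = (15 - 0)²/9.1 = 24.73 W
  P_R2 = (0 - 1.137)²/820 = 0.001576 W
  P_R3 = (15 - 1.137)²/10000 = 0.01922 W
P_total = P_R1 + P_R2 + P_R3 = 24.75 W

Final answer: 24.75 W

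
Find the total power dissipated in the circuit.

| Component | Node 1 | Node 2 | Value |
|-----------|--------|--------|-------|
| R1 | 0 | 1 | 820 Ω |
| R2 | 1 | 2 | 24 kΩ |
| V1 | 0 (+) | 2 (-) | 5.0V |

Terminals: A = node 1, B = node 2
Nodal analysis, taking node 2 as the 0 V reference.
Source V1 fixes V_0 = 5 V.
KCL at each unknown node (sum of currents leaving = 0; resistances in Ω):
  Node 1: (V_1 - 5)/820 + (V_1 - 0)/24000 = 0
Collecting terms: 0.001261 × V_1 = 0.006098  =>  V_1 = 4.835 V
Power in each resistor, P = (ΔV)²/R:
  P_R1 = (5 - 4.835)²/820 = 0.00003328 W
  P_R2 = (4.835 - 0)²/24000 = 0.000974 W
P_total = P_R1 + P_R2 = 0.001007 W

Final answer: 0.001007 W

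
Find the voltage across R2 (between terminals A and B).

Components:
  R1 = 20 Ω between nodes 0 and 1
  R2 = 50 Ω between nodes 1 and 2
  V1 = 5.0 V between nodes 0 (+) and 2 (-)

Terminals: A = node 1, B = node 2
R1 and R2 are in series across V1 (node 0 → node 1 → node 2), and the output A–B is taken across R2, so this is a voltage divider.
Series current: I = V1/(R1 + R2) = 5/(20 + 50) = 5/70 = 0.07143 A
V_R2 = I × R2 = V1 × R2/(R1 + R2) = 5 × 50/70 = 3.571 V

Final answer: 3.571 V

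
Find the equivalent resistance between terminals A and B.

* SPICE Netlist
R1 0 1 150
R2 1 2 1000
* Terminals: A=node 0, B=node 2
Reduce the network between node 0 (A) and node 2 (B) by series/parallel combination:
  Rs1 = R1 + R2 (series, joined only at node 1) = 150 + 1000 = 1150 Ω
R_eq = 1.15 kΩ

Final answer: 1.15 kΩ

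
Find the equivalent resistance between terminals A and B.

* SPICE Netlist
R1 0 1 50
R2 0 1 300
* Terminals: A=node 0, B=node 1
Reduce the network between node 0 (A) and node 1 (B) by series/parallel combination:
  Rp1 = R1 ‖ R2 (parallel, both between nodes 0 and 1) = 1/(1/50 + 1/300) = 42.86 Ω
R_eq = 42.86 Ω

Final answer: 42.86 Ω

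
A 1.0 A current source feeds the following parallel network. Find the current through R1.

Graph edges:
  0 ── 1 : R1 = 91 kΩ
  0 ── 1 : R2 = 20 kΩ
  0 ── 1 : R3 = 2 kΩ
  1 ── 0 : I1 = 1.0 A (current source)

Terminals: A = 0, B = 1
All resistors sit directly between nodes 0 and 1, so they are in parallel and share one voltage V; the full source current 1 A splits among them.
1/R_par = 1/91000 + 1/20000 + 1/2000 = 0.000561 S  =>  R_par = 1783 Ω
V = I × R_par = 1 × 1783 = 1783 V
I_R1 = V/R1 = 1783/91000 = 0.01959 A

Final answer: 0.01959 A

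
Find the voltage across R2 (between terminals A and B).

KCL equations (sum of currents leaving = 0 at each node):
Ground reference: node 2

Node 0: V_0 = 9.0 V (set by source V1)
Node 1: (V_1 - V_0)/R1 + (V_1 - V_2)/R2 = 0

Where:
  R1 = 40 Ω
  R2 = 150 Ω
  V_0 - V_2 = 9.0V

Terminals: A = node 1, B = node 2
R1 and R2 are in series across V1 (node 0 → node 1 → node 2), and the output A–B is taken across R2, so this is a voltage divider.
Series current: I = V1/(R1 + R2) = 9/(40 + 150) = 9/190 = 0.04737 A
V_R2 = I × R2 = V1 × R2/(R1 + R2) = 9 × 150/190 = 7.105 V

Final answer: 7.105 V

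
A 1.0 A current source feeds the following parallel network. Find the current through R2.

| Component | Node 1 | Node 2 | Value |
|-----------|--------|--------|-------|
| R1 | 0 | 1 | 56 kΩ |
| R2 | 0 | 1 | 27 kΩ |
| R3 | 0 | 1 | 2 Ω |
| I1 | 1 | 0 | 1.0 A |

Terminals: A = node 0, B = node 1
All resistors sit directly between nodes 0 and 1, so they are in parallel and share one voltage V; the full source current 1 A splits among them.
1/R_par = 1/56000 + 1/27000 + 1/2 = 0.5001 S  =>  R_par = 2 Ω
V = I × R_par = 1 × 2 = 2 V
I_R2 = V/R2 = 2/27000 = 0.00007407 A

Final answer: 7.407e-05 A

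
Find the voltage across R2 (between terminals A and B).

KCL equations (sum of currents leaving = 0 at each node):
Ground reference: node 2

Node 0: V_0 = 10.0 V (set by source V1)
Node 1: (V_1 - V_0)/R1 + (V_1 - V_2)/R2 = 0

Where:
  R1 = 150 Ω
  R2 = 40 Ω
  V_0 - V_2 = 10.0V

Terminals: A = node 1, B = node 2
R1 and R2 are in series across V1 (node 0 → node 1 → node 2), and the output A–B is taken across R2, so this is a voltage divider.
Series current: I = V1/(R1 + R2) = 10/(150 + 40) = 10/190 = 0.05263 A
V_R2 = I × R2 = V1 × R2/(R1 + R2) = 10 × 40/190 = 2.105 V

Final answer: 2.105 V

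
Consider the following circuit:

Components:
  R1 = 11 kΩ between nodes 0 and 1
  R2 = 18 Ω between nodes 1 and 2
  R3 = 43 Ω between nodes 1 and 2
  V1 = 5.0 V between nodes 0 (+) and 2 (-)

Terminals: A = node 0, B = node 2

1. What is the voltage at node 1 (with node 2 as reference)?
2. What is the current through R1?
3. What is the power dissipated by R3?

Nodal analysis, taking node 2 as the 0 V reference.
Source V1 fixes V_0 = 5 V.
KCL at each unknown node (sum of currents leaving = 0; resistances in Ω):
  Node 1: (V_1 - 5)/11000 + (V_1 - 0)/18 + (V_1 - 0)/43 = 0
Collecting terms: 0.0789 × V_1 = 0.0004545  =>  V_1 = 0.005761 V
Part 1:
  Read off the nodal solution: V_1 = 0.005761 V
Part 2:
  I_R1 = (V_0 - V_1)/R1 = (5 - 0.005761)/11000 = 0.000454 A
  Magnitude: I_R1 = 0.000454 A
Part 3:
  I_R3 = (V_1 - V_2)/R3 = (0.005761 - 0)/43 = 0.000134 A
  P_R3 = I_R3² × R3 = (0.000134)² × 43 = 0.0000007718 W

Final answers:
1. V_1 = 0.005761 V
2. I_R1 = 0.000454 A
3. P_R3 = 7.718e-07 W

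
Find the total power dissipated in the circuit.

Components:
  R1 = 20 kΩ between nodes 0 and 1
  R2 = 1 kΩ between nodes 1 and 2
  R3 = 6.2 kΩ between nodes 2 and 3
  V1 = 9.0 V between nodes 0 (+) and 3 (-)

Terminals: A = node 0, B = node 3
Nodal analysis, taking node 3 as the 0 V reference.
Source V1 fixes V_0 = 9 V.
KCL at each unknown node (sum of currents leaving = 0; resistances in Ω):
  Node 1: (V_1 - 9)/20000 + (V_1 - V_2)/1000 = 0
  Node 2: (V_2 - V_1)/1000 + (V_2 - 0)/6200 = 0
Collecting terms (coefficients in siemens):
  0.00105·V_1 - 0.001·V_2 = 0.00045
  0.001161·V_2 - 0.001·V_1 = 0
Determinant D = (0.00105)(0.001161) - (-0.001)(-0.001) = 0.0000002194
V_1 = [(0.00045)(0.001161) - (-0.001)(0)]/D = 2.382 V
V_2 = [(0.00105)(0) - (0.00045)(-0.001)]/D = 2.051 V
Power in each resistor, P = (ΔV)²/R:
  P_R1 = (9 - 2.382)²/20000 = 0.00219 W
  P_R2 = (2.382 - 2.051)²/1000 = 0.0001095 W
  P_R3 = (2.051 - 0)²/6200 = 0.0006788 W
P_total = P_R1 + P_R2 + P_R3 = 0.002978 W

Final answer: 0.002978 W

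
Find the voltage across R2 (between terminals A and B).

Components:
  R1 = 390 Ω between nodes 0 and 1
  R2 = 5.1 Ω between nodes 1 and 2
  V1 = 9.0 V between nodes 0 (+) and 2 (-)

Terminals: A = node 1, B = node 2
R1 and R2 are in series across V1 (node 0 → node 1 → node 2), and the output A–B is taken across R2, so this is a voltage divider.
Series current: I = V1/(R1 + R2) = 9/(390 + 5.1) = 9/395.1 = 0.02278 A
V_R2 = I × R2 = V1 × R2/(R1 + R2) = 9 × 5.1/395.1 = 0.1162 V

Final answer: 0.1162 V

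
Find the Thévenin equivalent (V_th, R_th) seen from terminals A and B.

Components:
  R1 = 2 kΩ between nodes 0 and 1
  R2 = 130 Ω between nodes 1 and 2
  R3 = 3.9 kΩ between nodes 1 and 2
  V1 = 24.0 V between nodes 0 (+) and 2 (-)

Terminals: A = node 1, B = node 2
Step 1 — V_th is the open-circuit voltage V_A - V_B (nothing connected across the terminals).
Nodal analysis, taking node 2 as the 0 V reference.
Source V1 fixes V_0 = 24 V.
KCL at each unknown node (sum of currents leaving = 0; resistances in Ω):
  Node 1: (V_1 - 24)/2000 + (V_1 - 0)/130 + (V_1 - 0)/3900 = 0
Collecting terms: 0.008449 × V_1 = 0.012  =>  V_1 = 1.42 V
V_th = V_1 - V_2 = 1.42 - 0 = 1.42 V
Step 2 — R_th: zero the source — replace V1 by a short circuit (node 2 merges into node 0) — and find the resistance seen between A (node 1) and B (node 0).
Reduce the network between node 1 (A) and node 0 (B) by series/parallel combination:
  Rp1 = R1 ‖ R2 ‖ R3 (parallel, all between nodes 0 and 1) = 1/(1/2000 + 1/130 + 1/3900) = 118.4 Ω
R_th = 118.4 Ω

Final answer: V_th = 1.42 V, R_th = 118.4 Ω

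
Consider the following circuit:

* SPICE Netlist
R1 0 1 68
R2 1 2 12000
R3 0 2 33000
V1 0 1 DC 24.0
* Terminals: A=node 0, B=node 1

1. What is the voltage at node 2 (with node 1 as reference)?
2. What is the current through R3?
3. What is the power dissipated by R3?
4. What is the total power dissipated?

Nodal analysis, taking node 1 as the 0 V reference.
Source V1 fixes V_0 = 24 V.
KCL at each unknown node (sum of currents leaving = 0; resistances in Ω):
  Node 2: (V_2 - 0)/12000 + (V_2 - 24)/33000 = 0
Collecting terms: 0.0001136 × V_2 = 0.0007273  =>  V_2 = 6.4 V
Part 1:
  Read off the nodal solution: V_2 = 6.4 V
Part 2:
  I_R3 = (V_0 - V_2)/R3 = (24 - 6.4)/33000 = 0.0005333 A
  Magnitude: I_R3 = 0.0005333 A
Part 3:
  I_R3 = (V_0 - V_2)/R3 = (24 - 6.4)/33000 = 0.0005333 A
  P_R3 = I_R3² × R3 = (0.0005333)² × 33000 = 0.009387 W
Part 4:
  Power in each resistor, P = (ΔV)²/R:
    P_R1 = (24 - 0)²/68 = 8.471 W
    P_R2 = (0 - 6.4)²/12000 = 0.003413 W
    P_R3 = (24 - 6.4)²/33000 = 0.009387 W
  P_total = P_R1 + P_R2 + P_R3 = 8.483 W

Final answers:
1. V_2 = 6.4 V
2. I_R3 = 0.0005333 A
3. P_R3 = 0.009387 W
4. P_total = 8.483 W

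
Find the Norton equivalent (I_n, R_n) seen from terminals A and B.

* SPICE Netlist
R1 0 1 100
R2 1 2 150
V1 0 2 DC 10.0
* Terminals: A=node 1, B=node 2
Find the Thévenin equivalent first; then I_n = V_th/R_th and R_n = R_th.
Step 1 — V_th is the open-circuit voltage V_A - V_B (nothing connected across the terminals).
Nodal analysis, taking node 2 as the 0 V reference.
Source V1 fixes V_0 = 10 V.
KCL at each unknown node (sum of currents leaving = 0; resistances in Ω):
  Node 1: (V_1 - 10)/100 + (V_1 - 0)/150 = 0
Collecting terms: 0.01667 × V_1 = 0.1  =>  V_1 = 6 V
V_th = V_1 - V_2 = 6 - 0 = 6 V
Step 2 — R_th: zero the source — replace V1 by a short circuit (node 2 merges into node 0) — and find the resistance seen between A (node 1) and B (node 0).
Reduce the network between node 1 (A) and node 0 (B) by series/parallel combination:
  Rp1 = R1 ‖ R2 (parallel, both between nodes 0 and 1) = 1/(1/100 + 1/150) = 60 Ω
R_th = 60 Ω
I_n = V_th/R_th = 6/60 = 0.1 A, and R_n = R_th = 60 Ω

Final answer: I_n = 0.1 A, R_n = 60 Ω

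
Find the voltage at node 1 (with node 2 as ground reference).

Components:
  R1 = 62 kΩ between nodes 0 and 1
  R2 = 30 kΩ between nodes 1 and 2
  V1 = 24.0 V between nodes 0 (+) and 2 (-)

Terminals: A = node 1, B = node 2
Nodal analysis, taking node 2 as the 0 V reference.
Source V1 fixes V_0 = 24 V.
KCL at each unknown node (sum of currents leaving = 0; resistances in Ω):
  Node 1: (V_1 - 24)/62000 + (V_1 - 0)/30000 = 0
Collecting terms: 0.00004946 × V_1 = 0.0003871  =>  V_1 = 7.826 V
The requested potential is V_1 = 7.826 V.

Final answer: V_1 = 7.826 V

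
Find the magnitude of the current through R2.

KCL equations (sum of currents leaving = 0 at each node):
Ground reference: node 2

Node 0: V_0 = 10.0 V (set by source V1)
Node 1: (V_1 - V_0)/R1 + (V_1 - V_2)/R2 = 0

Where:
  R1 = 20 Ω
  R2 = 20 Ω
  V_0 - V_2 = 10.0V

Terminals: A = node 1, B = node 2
Nodal analysis, taking node 2 as the 0 V reference.
Source V1 fixes V_0 = 10 V.
KCL at each unknown node (sum of currents leaving = 0; resistances in Ω):
  Node 1: (V_1 - 10)/20 + (V_1 - 0)/20 = 0
Collecting terms: 0.1 × V_1 = 0.5  =>  V_1 = 5 V
I_R2 = (V_1 - V_2)/R2 = (5 - 0)/20 = 0.25 A
|I_R2| = 0.25 A

Final answer: |I_R2| = 0.25 A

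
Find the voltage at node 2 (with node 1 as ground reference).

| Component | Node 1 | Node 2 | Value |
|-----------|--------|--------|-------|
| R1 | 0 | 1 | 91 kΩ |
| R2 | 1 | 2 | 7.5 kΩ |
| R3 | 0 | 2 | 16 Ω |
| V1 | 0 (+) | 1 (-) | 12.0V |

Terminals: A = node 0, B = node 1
Nodal analysis, taking node 1 as the 0 V reference.
Source V1 fixes V_0 = 12 V.
KCL at each unknown node (sum of currents leaving = 0; resistances in Ω):
  Node 2: (V_2 - 0)/7500 + (V_2 - 12)/16 = 0
Collecting terms: 0.06263 × V_2 = 0.75  =>  V_2 = 11.97 V
The requested potential is V_2 = 11.97 V.

Final answer: V_2 = 11.97 V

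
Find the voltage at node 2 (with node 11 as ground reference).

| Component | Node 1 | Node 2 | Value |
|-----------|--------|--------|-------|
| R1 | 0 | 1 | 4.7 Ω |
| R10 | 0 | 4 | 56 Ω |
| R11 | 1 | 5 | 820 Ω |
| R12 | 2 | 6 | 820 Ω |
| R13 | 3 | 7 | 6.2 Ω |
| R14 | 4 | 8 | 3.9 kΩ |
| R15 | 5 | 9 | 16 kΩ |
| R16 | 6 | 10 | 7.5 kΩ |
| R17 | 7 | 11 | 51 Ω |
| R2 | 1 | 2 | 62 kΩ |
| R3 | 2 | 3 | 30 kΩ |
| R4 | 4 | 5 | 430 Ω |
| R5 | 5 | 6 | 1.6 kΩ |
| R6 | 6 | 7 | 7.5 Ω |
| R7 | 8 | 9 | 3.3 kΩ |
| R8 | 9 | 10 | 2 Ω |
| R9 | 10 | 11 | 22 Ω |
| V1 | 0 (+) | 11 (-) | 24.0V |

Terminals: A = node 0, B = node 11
Nodal analysis, taking node 11 as the 0 V reference.
Source V1 fixes V_0 = 24 V.
KCL at each unknown node (sum of currents leaving = 0; resistances in Ω):
  Node 1: (V_1 - 24)/4.7 + (V_1 - V_2)/62000 + (V_1 - V_5)/820 = 0
  Node 2: (V_2 - V_1)/62000 + (V_2 - V_3)/30000 + (V_2 - V_6)/820 = 0
  Node 3: (V_3 - V_2)/30000 + (V_3 - V_7)/6.2 = 0
  Node 4: (V_4 - V_5)/430 + (V_4 - 24)/56 + (V_4 - V_8)/3900 = 0
  Node 5: (V_5 - V_4)/430 + (V_5 - V_6)/1600 + (V_5 - V_1)/820 + (V_5 - V_9)/16000 = 0
  Node 6: (V_6 - V_5)/1600 + (V_6 - V_7)/7.5 + (V_6 - V_2)/820 + (V_6 - V_10)/7500 = 0
  Node 7: (V_7 - V_6)/7.5 + (V_7 - V_3)/6.2 + (V_7 - 0)/51 = 0
  Node 8: (V_8 - V_9)/3300 + (V_8 - V_4)/3900 = 0
  Node 9: (V_9 - V_8)/3300 + (V_9 - V_10)/2 + (V_9 - V_5)/16000 = 0
  Node 10: (V_10 - V_9)/2 + (V_10 - 0)/22 + (V_10 - V_6)/7500 = 0
Collecting terms (coefficients in siemens):
  0.214·V_1 - 0.00001613·V_2 - 0.00122·V_5 = 5.106
  0.001269·V_2 - 0.00001613·V_1 - 0.00003333·V_3 - 0.00122·V_6 = 0
  0.1613·V_3 - 0.00003333·V_2 - 0.1613·V_7 = 0
  0.02044·V_4 - 0.002326·V_5 - 0.0002564·V_8 = 0.4286
  0.004233·V_5 - 0.00122·V_1 - 0.002326·V_4 - 0.000625·V_6 - 0.0000625·V_9 = 0
  0.1353·V_6 - 0.00122·V_2 - 0.000625·V_5 - 0.1333·V_7 - 0.0001333·V_10 = 0
  0.3142·V_7 - 0.1613·V_3 - 0.1333·V_6 = 0
  0.0005594·V_8 - 0.0002564·V_4 - 0.000303·V_9 = 0
  0.5004·V_9 - 0.0000625·V_5 - 0.000303·V_8 - 0.5·V_10 = 0
  0.5456·V_10 - 0.0001333·V_6 - 0.5·V_9 = 0
Solving these 10 simultaneous equations (Gaussian elimination) gives:
  V_1 = 23.97 V, V_2 = 1.01 V, V_3 = 0.6247 V, V_4 = 23.36 V
  V_5 = 19.85 V, V_6 = 0.7164 V, V_7 = 0.6246 V, V_8 = 10.77 V
  V_9 = 0.1089 V, V_10 = 0.1 V
The requested potential is V_2 = 1.01 V.

Final answer: V_2 = 1.01 V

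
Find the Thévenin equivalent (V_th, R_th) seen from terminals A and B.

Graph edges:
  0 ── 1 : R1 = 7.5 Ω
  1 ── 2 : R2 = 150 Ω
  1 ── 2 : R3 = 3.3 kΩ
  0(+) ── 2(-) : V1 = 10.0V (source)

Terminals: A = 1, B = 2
Step 1 — V_th is the open-circuit voltage V_A - V_B (nothing connected across the terminals).
Nodal analysis, taking node 2 as the 0 V reference.
Source V1 fixes V_0 = 10 V.
KCL at each unknown node (sum of currents leaving = 0; resistances in Ω):
  Node 1: (V_1 - 10)/7.5 + (V_1 - 0)/150 + (V_1 - 0)/3300 = 0
Collecting terms: 0.1403 × V_1 = 1.333  =>  V_1 = 9.503 V
V_th = V_1 - V_2 = 9.503 - 0 = 9.503 V
Step 2 — R_th: zero the source — replace V1 by a short circuit (node 2 merges into node 0) — and find the resistance seen between A (node 1) and B (node 0).
Reduce the network between node 1 (A) and node 0 (B) by series/parallel combination:
  Rp1 = R1 ‖ R2 ‖ R3 (parallel, all between nodes 0 and 1) = 1/(1/7.5 + 1/150 + 1/3300) = 7.127 Ω
R_th = 7.127 Ω

Final answer: V_th = 9.503 V, R_th = 7.127 Ω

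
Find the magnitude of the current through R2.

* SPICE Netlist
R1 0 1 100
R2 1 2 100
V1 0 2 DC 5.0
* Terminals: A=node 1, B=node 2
Nodal analysis, taking node 2 as the 0 V reference.
Source V1 fixes V_0 = 5 V.
KCL at each unknown node (sum of currents leaving = 0; resistances in Ω):
  Node 1: (V_1 - 5)/100 + (V_1 - 0)/100 = 0
Collecting terms: 0.02 × V_1 = 0.05  =>  V_1 = 2.5 V
I_R2 = (V_1 - V_2)/R2 = (2.5 - 0)/100 = 0.025 A
|I_R2| = 0.025 A

Final answer: |I_R2| = 0.025 A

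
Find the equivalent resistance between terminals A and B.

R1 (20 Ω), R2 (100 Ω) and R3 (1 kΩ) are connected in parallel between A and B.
Reduce the network between node 0 (A) and node 1 (B) by series/parallel combination:
  Rp1 = R1 ‖ R2 ‖ R3 (parallel, all between nodes 0 and 1) = 1/(1/20 + 1/100 + 1/1000) = 16.39 Ω
R_eq = 16.39 Ω

Final answer: 16.39 Ω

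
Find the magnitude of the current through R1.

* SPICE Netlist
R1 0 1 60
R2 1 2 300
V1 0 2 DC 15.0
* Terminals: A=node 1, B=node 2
Nodal analysis, taking node 2 as the 0 V reference.
Source V1 fixes V_0 = 15 V.
KCL at each unknown node (sum of currents leaving = 0; resistances in Ω):
  Node 1: (V_1 - 15)/60 + (V_1 - 0)/300 = 0
Collecting terms: 0.02 × V_1 = 0.25  =>  V_1 = 12.5 V
I_R1 = (V_0 - V_1)/R1 = (15 - 12.5)/60 = 0.04167 A
|I_R1| = 0.04167 A

Final answer: |I_R1| = 0.04167 A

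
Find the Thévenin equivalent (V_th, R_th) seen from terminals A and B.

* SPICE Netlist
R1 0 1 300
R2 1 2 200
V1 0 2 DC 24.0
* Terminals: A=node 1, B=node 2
Step 1 — V_th is the open-circuit voltage V_A - V_B (nothing connected across the terminals).
Nodal analysis, taking node 2 as the 0 V reference.
Source V1 fixes V_0 = 24 V.
KCL at each unknown node (sum of currents leaving = 0; resistances in Ω):
  Node 1: (V_1 - 24)/300 + (V_1 - 0)/200 = 0
Collecting terms: 0.008333 × V_1 = 0.08  =>  V_1 = 9.6 V
V_th = V_1 - V_2 = 9.6 - 0 = 9.6 V
Step 2 — R_th: zero the source — replace V1 by a short circuit (node 2 merges into node 0) — and find the resistance seen between A (node 1) and B (node 0).
Reduce the network between node 1 (A) and node 0 (B) by series/parallel combination:
  Rp1 = R1 ‖ R2 (parallel, both between nodes 0 and 1) = 1/(1/300 + 1/200) = 120 Ω
R_th = 120 Ω

Final answer: V_th = 9.6 V, R_th = 120 Ω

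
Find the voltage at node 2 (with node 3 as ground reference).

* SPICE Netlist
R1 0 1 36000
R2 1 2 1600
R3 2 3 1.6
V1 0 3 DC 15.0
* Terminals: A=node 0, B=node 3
Nodal analysis, taking node 3 as the 0 V reference.
Source V1 fixes V_0 = 15 V.
KCL at each unknown node (sum of currents leaving = 0; resistances in Ω):
  Node 1: (V_1 - 15)/36000 + (V_1 - V_2)/1600 = 0
  Node 2: (V_2 - V_1)/1600 + (V_2 - 0)/1.6 = 0
Collecting terms (coefficients in siemens):
  0.0006528·V_1 - 0.000625·V_2 = 0.0004167
  0.6256·V_2 - 0.000625·V_1 = 0
Determinant D = (0.0006528)(0.6256) - (-0.000625)(-0.000625) = 0.000408
V_1 = [(0.0004167)(0.6256) - (-0.000625)(0)]/D = 0.6389 V
V_2 = [(0.0006528)(0) - (0.0004167)(-0.000625)]/D = 0.0006383 V
The requested potential is V_2 = 0.0006383 V.

Final answer: V_2 = 0.0006383 V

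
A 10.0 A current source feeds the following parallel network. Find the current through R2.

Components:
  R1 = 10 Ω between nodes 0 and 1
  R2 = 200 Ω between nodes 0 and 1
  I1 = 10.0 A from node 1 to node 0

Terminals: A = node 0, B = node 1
All resistors sit directly between nodes 0 and 1, so they are in parallel and share one voltage V; the full source current 10 A splits among them.
1/R_par = 1/10 + 1/200 = 0.105 S  =>  R_par = 9.524 Ω
V = I × R_par = 10 × 9.524 = 95.24 V
I_R2 = V/R2 = 95.24/200 = 0.4762 A

Final answer: 0.4762 A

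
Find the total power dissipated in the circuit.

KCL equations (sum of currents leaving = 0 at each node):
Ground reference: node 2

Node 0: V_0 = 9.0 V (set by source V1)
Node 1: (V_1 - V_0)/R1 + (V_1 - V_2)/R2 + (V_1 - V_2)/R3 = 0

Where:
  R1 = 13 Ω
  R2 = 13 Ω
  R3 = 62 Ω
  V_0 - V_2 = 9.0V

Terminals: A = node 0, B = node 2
Nodal analysis, taking node 2 as the 0 V reference.
Source V1 fixes V_0 = 9 V.
KCL at each unknown node (sum of currents leaving = 0; resistances in Ω):
  Node 1: (V_1 - 9)/13 + (V_1 - 0)/13 + (V_1 - 0)/62 = 0
Collecting terms: 0.17 × V_1 = 0.6923  =>  V_1 = 4.073 V
Power in each resistor, P = (ΔV)²/R:
  P_R1 = (9 - 4.073)²/13 = 1.867 W
  P_R2 = (4.073 - 0)²/13 = 1.276 W
  P_R3 = (4.073 - 0)²/62 = 0.2676 W
P_total = P_R1 + P_R2 + P_R3 = 3.411 W

Final answer: 3.411 W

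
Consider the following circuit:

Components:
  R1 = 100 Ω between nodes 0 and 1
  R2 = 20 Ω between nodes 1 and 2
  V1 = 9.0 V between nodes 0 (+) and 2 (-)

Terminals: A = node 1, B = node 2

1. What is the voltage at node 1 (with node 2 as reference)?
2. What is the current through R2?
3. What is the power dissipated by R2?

Nodal analysis, taking node 2 as the 0 V reference.
Source V1 fixes V_0 = 9 V.
KCL at each unknown node (sum of currents leaving = 0; resistances in Ω):
  Node 1: (V_1 - 9)/100 + (V_1 - 0)/20 = 0
Collecting terms: 0.06 × V_1 = 0.09  =>  V_1 = 1.5 V
Part 1:
  Read off the nodal solution: V_1 = 1.5 V
Part 2:
  I_R2 = (V_1 - V_2)/R2 = (1.5 - 0)/20 = 0.075 A
  Magnitude: I_R2 = 0.075 A
Part 3:
  I_R2 = (V_1 - V_2)/R2 = (1.5 - 0)/20 = 0.075 A
  P_R2 = I_R2² × R2 = (0.075)² × 20 = 0.1125 W

Final answers:
1. V_1 = 1.5 V
2. I_R2 = 0.075 A
3. P_R2 = 0.1125 W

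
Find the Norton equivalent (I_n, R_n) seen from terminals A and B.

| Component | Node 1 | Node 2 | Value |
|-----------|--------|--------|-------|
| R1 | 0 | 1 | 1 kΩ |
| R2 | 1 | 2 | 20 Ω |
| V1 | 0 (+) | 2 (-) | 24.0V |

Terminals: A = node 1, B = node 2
Find the Thévenin equivalent first; then I_n = V_th/R_th and R_n = R_th.
Step 1 — V_th is the open-circuit voltage V_A - V_B (nothing connected across the terminals).
Nodal analysis, taking node 2 as the 0 V reference.
Source V1 fixes V_0 = 24 V.
KCL at each unknown node (sum of currents leaving = 0; resistances in Ω):
  Node 1: (V_1 - 24)/1000 + (V_1 - 0)/20 = 0
Collecting terms: 0.051 × V_1 = 0.024  =>  V_1 = 0.4706 V
V_th = V_1 - V_2 = 0.4706 - 0 = 0.4706 V
Step 2 — R_th: zero the source — replace V1 by a short circuit (node 2 merges into node 0) — and find the resistance seen between A (node 1) and B (node 0).
Reduce the network between node 1 (A) and node 0 (B) by series/parallel combination:
  Rp1 = R1 ‖ R2 (parallel, both between nodes 0 and 1) = 1/(1/1000 + 1/20) = 19.61 Ω
R_th = 19.61 Ω
I_n = V_th/R_th = 0.4706/19.61 = 0.024 A, and R_n = R_th = 19.61 Ω

Final answer: I_n = 0.024 A, R_n = 19.61 Ω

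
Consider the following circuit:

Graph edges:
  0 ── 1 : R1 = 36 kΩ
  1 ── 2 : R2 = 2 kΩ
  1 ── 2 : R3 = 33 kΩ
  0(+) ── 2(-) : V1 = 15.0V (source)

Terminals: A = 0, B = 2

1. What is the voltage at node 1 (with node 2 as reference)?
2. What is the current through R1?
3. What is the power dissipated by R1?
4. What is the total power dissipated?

Nodal analysis, taking node 2 as the 0 V reference.
Source V1 fixes V_0 = 15 V.
KCL at each unknown node (sum of currents leaving = 0; resistances in Ω):
  Node 1: (V_1 - 15)/36000 + (V_1 - 0)/2000 + (V_1 - 0)/33000 = 0
Collecting terms: 0.0005581 × V_1 = 0.0004167  =>  V_1 = 0.7466 V
Part 1:
  Read off the nodal solution: V_1 = 0.7466 V
Part 2:
  I_R1 = (V_0 - V_1)/R1 = (15 - 0.7466)/36000 = 0.0003959 A
  Magnitude: I_R1 = 0.0003959 A
Part 3:
  I_R1 = (V_0 - V_1)/R1 = (15 - 0.7466)/36000 = 0.0003959 A
  P_R1 = I_R1² × R1 = (0.0003959)² × 36000 = 0.005643 W
Part 4:
  Power in each resistor, P = (ΔV)²/R:
    P_R1 = (15 - 0.7466)²/36000 = 0.005643 W
    P_R2 = (0.7466 - 0)²/2000 = 0.0002787 W
    P_R3 = (0.7466 - 0)²/33000 = 0.00001689 W
  P_total = P_R1 + P_R2 + P_R3 = 0.005939 W

Final answers:
1. V_1 = 0.7466 V
2. I_R1 = 0.0003959 A
3. P_R1 = 0.005643 W
4. P_total = 0.005939 W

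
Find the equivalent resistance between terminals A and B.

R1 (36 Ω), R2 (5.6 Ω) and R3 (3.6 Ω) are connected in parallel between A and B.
Reduce the network between node 0 (A) and node 1 (B) by series/parallel combination:
  Rp1 = R1 ‖ R2 ‖ R3 (parallel, all between nodes 0 and 1) = 1/(1/36 + 1/5.6 + 1/3.6) = 2.066 Ω
R_eq = 2.066 Ω

Final answer: 2.066 Ω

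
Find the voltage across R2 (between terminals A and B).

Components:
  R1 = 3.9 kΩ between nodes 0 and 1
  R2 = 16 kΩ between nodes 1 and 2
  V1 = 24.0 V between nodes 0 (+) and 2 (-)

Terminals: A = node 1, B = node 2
R1 and R2 are in series across V1 (node 0 → node 1 → node 2), and the output A–B is taken across R2, so this is a voltage divider.
Series current: I = V1/(R1 + R2) = 24/(3900 + 16000) = 24/19900 = 0.001206 A
V_R2 = I × R2 = V1 × R2/(R1 + R2) = 24 × 16000/19900 = 19.3 V

Final answer: 19.3 V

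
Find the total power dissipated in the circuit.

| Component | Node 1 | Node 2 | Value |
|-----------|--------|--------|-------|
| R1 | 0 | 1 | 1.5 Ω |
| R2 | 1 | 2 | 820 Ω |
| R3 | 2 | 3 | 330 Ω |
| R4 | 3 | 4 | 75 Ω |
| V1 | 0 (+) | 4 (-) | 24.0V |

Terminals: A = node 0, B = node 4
Nodal analysis, taking node 4 as the 0 V reference.
Source V1 fixes V_0 = 24 V.
KCL at each unknown node (sum of currents leaving = 0; resistances in Ω):
  Node 1: (V_1 - 24)/1.5 + (V_1 - V_2)/820 = 0
  Node 2: (V_2 - V_1)/820 + (V_2 - V_3)/330 = 0
  Node 3: (V_3 - V_2)/330 + (V_3 - 0)/75 = 0
Collecting terms (coefficients in siemens):
  0.6679·V_1 - 0.00122·V_2 = 16
  0.00425·V_2 - 0.00122·V_1 - 0.00303·V_3 = 0
  0.01636·V_3 - 0.00303·V_2 = 0
Solving these 3 simultaneous equations (Gaussian elimination) gives:
  V_1 = 23.97 V, V_2 = 7.925 V, V_3 = 1.468 V
Power in each resistor, P = (ΔV)²/R:
  P_R1 = (24 - 23.97)²/1.5 = 0.0005744 W
  P_R2 = (23.97 - 7.925)²/820 = 0.314 W
  P_R3 = (7.925 - 1.468)²/330 = 0.1264 W
  P_R4 = (1.468 - 0)²/75 = 0.02872 W
P_total = P_R1 + P_R2 + P_R3 + P_R4 = 0.4696 W

Final answer: 0.4696 W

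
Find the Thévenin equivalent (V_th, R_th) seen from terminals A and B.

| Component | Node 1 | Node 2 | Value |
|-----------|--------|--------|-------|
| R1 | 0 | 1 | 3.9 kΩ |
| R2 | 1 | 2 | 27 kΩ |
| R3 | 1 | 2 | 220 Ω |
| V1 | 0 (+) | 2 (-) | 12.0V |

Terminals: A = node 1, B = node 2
Step 1 — V_th is the open-circuit voltage V_A - V_B (nothing connected across the terminals).
Nodal analysis, taking node 2 as the 0 V reference.
Source V1 fixes V_0 = 12 V.
KCL at each unknown node (sum of currents leaving = 0; resistances in Ω):
  Node 1: (V_1 - 12)/3900 + (V_1 - 0)/27000 + (V_1 - 0)/220 = 0
Collecting terms: 0.004839 × V_1 = 0.003077  =>  V_1 = 0.6359 V
V_th = V_1 - V_2 = 0.6359 - 0 = 0.6359 V
Step 2 — R_th: zero the source — replace V1 by a short circuit (node 2 merges into node 0) — and find the resistance seen between A (node 1) and B (node 0).
Reduce the network between node 1 (A) and node 0 (B) by series/parallel combination:
  Rp1 = R1 ‖ R2 ‖ R3 (parallel, all between nodes 0 and 1) = 1/(1/3900 + 1/27000 + 1/220) = 206.7 Ω
R_th = 206.7 Ω

Final answer: V_th = 0.6359 V, R_th = 206.7 Ω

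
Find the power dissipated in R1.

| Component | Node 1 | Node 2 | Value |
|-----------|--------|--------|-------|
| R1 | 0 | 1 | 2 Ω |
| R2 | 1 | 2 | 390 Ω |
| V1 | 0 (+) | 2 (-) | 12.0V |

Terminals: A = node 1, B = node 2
Nodal analysis, taking node 2 as the 0 V reference.
Source V1 fixes V_0 = 12 V.
KCL at each unknown node (sum of currents leaving = 0; resistances in Ω):
  Node 1: (V_1 - 12)/2 + (V_1 - 0)/390 = 0
Collecting terms: 0.5026 × V_1 = 6  =>  V_1 = 11.94 V
I_R1 = (V_0 - V_1)/R1 = (12 - 11.94)/2 = 0.03061 A
P_R1 = I_R1² × R1 = (0.03061)² × 2 = 0.001874 W

Final answer: 0.001874 W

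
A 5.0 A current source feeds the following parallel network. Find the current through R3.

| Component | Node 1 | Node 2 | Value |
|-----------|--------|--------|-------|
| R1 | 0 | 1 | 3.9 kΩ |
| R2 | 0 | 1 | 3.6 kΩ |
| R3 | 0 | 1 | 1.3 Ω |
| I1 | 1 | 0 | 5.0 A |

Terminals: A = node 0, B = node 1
All resistors sit directly between nodes 0 and 1, so they are in parallel and share one voltage V; the full source current 5 A splits among them.
1/R_par = 1/3900 + 1/3600 + 1/1.3 = 0.7698 S  =>  R_par = 1.299 Ω
V = I × R_par = 5 × 1.299 = 6.495 V
I_R3 = V/R3 = 6.495/1.3 = 4.997 A

Final answer: 4.997 A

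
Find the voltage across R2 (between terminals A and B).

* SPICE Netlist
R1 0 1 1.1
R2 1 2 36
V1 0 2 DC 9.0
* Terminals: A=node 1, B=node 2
R1 and R2 are in series across V1 (node 0 → node 1 → node 2), and the output A–B is taken across R2, so this is a voltage divider.
Series current: I = V1/(R1 + R2) = 9/(1.1 + 36) = 9/37.1 = 0.2426 A
V_R2 = I × R2 = V1 × R2/(R1 + R2) = 9 × 36/37.1 = 8.733 V

Final answer: 8.733 V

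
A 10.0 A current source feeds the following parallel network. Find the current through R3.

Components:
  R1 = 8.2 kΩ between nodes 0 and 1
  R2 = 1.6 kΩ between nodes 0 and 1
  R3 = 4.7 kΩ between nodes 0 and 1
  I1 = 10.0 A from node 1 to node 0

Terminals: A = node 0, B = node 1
All resistors sit directly between nodes 0 and 1, so they are in parallel and share one voltage V; the full source current 10 A splits among them.
1/R_par = 1/8200 + 1/1600 + 1/4700 = 0.0009597 S  =>  R_par = 1042 Ω
V = I × R_par = 10 × 1042 = 10420 V
I_R3 = V/R3 = 10420/4700 = 2.217 A

Final answer: 2.217 A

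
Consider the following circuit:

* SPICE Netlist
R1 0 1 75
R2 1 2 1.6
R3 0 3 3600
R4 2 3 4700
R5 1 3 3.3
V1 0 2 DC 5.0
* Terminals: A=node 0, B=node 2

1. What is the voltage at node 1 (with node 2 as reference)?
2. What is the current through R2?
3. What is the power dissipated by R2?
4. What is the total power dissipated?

Nodal analysis, taking node 2 as the 0 V reference.
Source V1 fixes V_0 = 5 V.
KCL at each unknown node (sum of currents leaving = 0; resistances in Ω):
  Node 1: (V_1 - 5)/75 + (V_1 - 0)/1.6 + (V_1 - V_3)/3.3 = 0
  Node 3: (V_3 - 5)/3600 + (V_3 - 0)/4700 + (V_3 - V_1)/3.3 = 0
Collecting terms (coefficients in siemens):
  0.9414·V_1 - 0.303·V_3 = 0.06667
  0.3035·V_3 - 0.303·V_1 = 0.001389
Determinant D = (0.9414)(0.3035) - (-0.303)(-0.303) = 0.1939
V_1 = [(0.06667)(0.3035) - (-0.303)(0.001389)]/D = 0.1065 V
V_3 = [(0.9414)(0.001389) - (0.06667)(-0.303)]/D = 0.1109 V
Part 1:
  Read off the nodal solution: V_1 = 0.1065 V
Part 2:
  I_R2 = (V_1 - V_2)/R2 = (0.1065 - 0)/1.6 = 0.06658 A
  Magnitude: I_R2 = 0.06658 A
Part 3:
  I_R2 = (V_1 - V_2)/R2 = (0.1065 - 0)/1.6 = 0.06658 A
  P_R2 = I_R2² × R2 = (0.06658)² × 1.6 = 0.007093 W
Part 4:
  Power in each resistor, P = (ΔV)²/R:
    P_R1 = (5 - 0.1065)²/75 = 0.3193 W
    P_R2 = (0.1065 - 0)²/1.6 = 0.007093 W
    P_R3 = (5 - 0.1109)²/3600 = 0.00664 W
    P_R4 = (0 - 0.1109)²/4700 = 0.000002618 W
    P_R5 = (0.1065 - 0.1109)²/3.3 = 0.000005877 W
  P_total = P_R1 + P_R2 + P_R3 + P_R4 + P_R5 = 0.333 W

Final answers:
1. V_1 = 0.1065 V
2. I_R2 = 0.06658 A
3. P_R2 = 0.007093 W
4. P_total = 0.333 W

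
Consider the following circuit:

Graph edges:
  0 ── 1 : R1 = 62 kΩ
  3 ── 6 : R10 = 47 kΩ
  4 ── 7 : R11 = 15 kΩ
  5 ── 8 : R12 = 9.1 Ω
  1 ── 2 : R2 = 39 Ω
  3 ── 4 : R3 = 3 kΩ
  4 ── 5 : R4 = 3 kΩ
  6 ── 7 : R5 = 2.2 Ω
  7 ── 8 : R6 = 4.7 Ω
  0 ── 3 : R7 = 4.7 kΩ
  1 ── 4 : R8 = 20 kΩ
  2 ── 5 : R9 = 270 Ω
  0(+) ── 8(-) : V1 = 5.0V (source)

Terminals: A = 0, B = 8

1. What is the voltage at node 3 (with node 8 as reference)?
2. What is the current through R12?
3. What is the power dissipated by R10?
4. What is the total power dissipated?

Nodal analysis, taking node 8 as the 0 V reference.
Source V1 fixes V_0 = 5 V.
KCL at each unknown node (sum of currents leaving = 0; resistances in Ω):
  Node 1: (V_1 - 5)/62000 + (V_1 - V_2)/39 + (V_1 - V_4)/20000 = 0
  Node 2: (V_2 - V_1)/39 + (V_2 - V_5)/270 = 0
  Node 3: (V_3 - V_4)/3000 + (V_3 - 5)/4700 + (V_3 - V_6)/47000 = 0
  Node 4: (V_4 - V_3)/3000 + (V_4 - V_5)/3000 + (V_4 - V_1)/20000 + (V_4 - V_7)/15000 = 0
  Node 5: (V_5 - V_4)/3000 + (V_5 - V_2)/270 + (V_5 - 0)/9.1 = 0
  Node 6: (V_6 - V_7)/2.2 + (V_6 - V_3)/47000 = 0
  Node 7: (V_7 - V_6)/2.2 + (V_7 - 0)/4.7 + (V_7 - V_4)/15000 = 0
Collecting terms (coefficients in siemens):
  0.02571·V_1 - 0.02564·V_2 - 0.00005·V_4 = 0.00008065
  0.02934·V_2 - 0.02564·V_1 - 0.003704·V_5 = 0
  0.0005674·V_3 - 0.0003333·V_4 - 0.00002128·V_6 = 0.001064
  0.0007833·V_4 - 0.00005·V_1 - 0.0003333·V_3 - 0.0003333·V_5 - 0.00006667·V_7 = 0
  0.1139·V_5 - 0.003704·V_2 - 0.0003333·V_4 = 0
  0.4546·V_6 - 0.00002128·V_3 - 0.4545·V_7 = 0
  0.6674·V_7 - 0.00006667·V_4 - 0.4545·V_6 = 0
Solving these 7 simultaneous equations (Gaussian elimination) gives:
  V_1 = 0.04496 V, V_2 = 0.03985 V, V_3 = 2.504 V, V_4 = 1.07 V
  V_5 = 0.004427 V, V_6 = 0.0007026 V, V_7 = 0.0005855 V
Part 1:
  Read off the nodal solution: V_3 = 2.504 V
Part 2:
  I_R12 = (V_5 - V_8)/R12 = (0.004427 - 0)/9.1 = 0.0004865 A
  Magnitude: I_R12 = 0.0004865 A
Part 3:
  I_R10 = (V_3 - V_6)/R10 = (2.504 - 0.0007026)/47000 = 0.00005326 A
  P_R10 = I_R10² × R10 = (0.00005326)² × 47000 = 0.0001333 W
Part 4:
  Power in each resistor, P = (ΔV)²/R:
    P_R1 = (5 - 0.04496)²/62000 = 0.000396 W
    P_R2 = (0.04496 - 0.03985)²/39 = 0.0000006712 W
    P_R3 = (2.504 - 1.07)²/3000 = 0.000685 W
    P_R4 = (1.07 - 0.004427)²/3000 = 0.0003787 W
    P_R5 = (0.0007026 - 0.0005855)²/2.2 = 0.00000000624 W
    P_R6 = (0.0005855 - 0)²/4.7 = 0.00000007293 W
    P_R7 = (5 - 2.504)²/4700 = 0.001326 W
    P_R8 = (0.04496 - 1.07)²/20000 = 0.00005256 W
    P_R9 = (0.03985 - 0.004427)²/270 = 0.000004647 W
    P_R10 = (2.504 - 0.0007026)²/47000 = 0.0001333 W
    P_R11 = (1.07 - 0.0005855)²/15000 = 0.00007628 W
    P_R12 = (0.004427 - 0)²/9.1 = 0.000002153 W
  P_total = P_R1 + P_R2 + P_R3 + P_R4 + P_R5 + P_R6 + P_R7 + P_R8 + P_R9 + P_R10 + P_R11 + P_R12 = 0.003055 W

Final answers:
1. V_3 = 2.504 V
2. I_R12 = 0.0004865 A
3. P_R10 = 0.0001333 W
4. P_total = 0.003055 W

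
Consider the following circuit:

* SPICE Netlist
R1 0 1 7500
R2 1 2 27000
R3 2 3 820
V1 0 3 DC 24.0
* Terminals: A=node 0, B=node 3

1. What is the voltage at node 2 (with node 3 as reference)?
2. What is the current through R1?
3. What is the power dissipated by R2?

Nodal analysis, taking node 3 as the 0 V reference.
Source V1 fixes V_0 = 24 V.
KCL at each unknown node (sum of currents leaving = 0; resistances in Ω):
  Node 1: (V_1 - 24)/7500 + (V_1 - V_2)/27000 = 0
  Node 2: (V_2 - V_1)/27000 + (V_2 - 0)/820 = 0
Collecting terms (coefficients in siemens):
  0.0001704·V_1 - 0.00003704·V_2 = 0.0032
  0.001257·V_2 - 0.00003704·V_1 = 0
Determinant D = (0.0001704)(0.001257) - (-0.00003704)(-0.00003704) = 0.0000002127
V_1 = [(0.0032)(0.001257) - (-0.00003704)(0)]/D = 18.9 V
V_2 = [(0.0001704)(0) - (0.0032)(-0.00003704)]/D = 0.5572 V
Part 1:
  Read off the nodal solution: V_2 = 0.5572 V
Part 2:
  I_R1 = (V_0 - V_1)/R1 = (24 - 18.9)/7500 = 0.0006795 A
  Magnitude: I_R1 = 0.0006795 A
Part 3:
  I_R2 = (V_1 - V_2)/R2 = (18.9 - 0.5572)/27000 = 0.0006795 A
  P_R2 = I_R2² × R2 = (0.0006795)² × 27000 = 0.01247 W

Final answers:
1. V_2 = 0.5572 V
2. I_R1 = 0.0006795 A
3. P_R2 = 0.01247 W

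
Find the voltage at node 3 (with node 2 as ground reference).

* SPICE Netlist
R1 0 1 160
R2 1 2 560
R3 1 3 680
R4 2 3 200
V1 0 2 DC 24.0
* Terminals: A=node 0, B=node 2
Nodal analysis, taking node 2 as the 0 V reference.
Source V1 fixes V_0 = 24 V.
KCL at each unknown node (sum of currents leaving = 0; resistances in Ω):
  Node 1: (V_1 - 24)/160 + (V_1 - 0)/560 + (V_1 - V_3)/680 = 0
  Node 3: (V_3 - V_1)/680 + (V_3 - 0)/200 = 0
Collecting terms (coefficients in siemens):
  0.009506·V_1 - 0.001471·V_3 = 0.15
  0.006471·V_3 - 0.001471·V_1 = 0
Determinant D = (0.009506)(0.006471) - (-0.001471)(-0.001471) = 0.00005935
V_1 = [(0.15)(0.006471) - (-0.001471)(0)]/D = 16.35 V
V_3 = [(0.009506)(0) - (0.15)(-0.001471)]/D = 3.717 V
The requested potential is V_3 = 3.717 V.

Final answer: V_3 = 3.717 V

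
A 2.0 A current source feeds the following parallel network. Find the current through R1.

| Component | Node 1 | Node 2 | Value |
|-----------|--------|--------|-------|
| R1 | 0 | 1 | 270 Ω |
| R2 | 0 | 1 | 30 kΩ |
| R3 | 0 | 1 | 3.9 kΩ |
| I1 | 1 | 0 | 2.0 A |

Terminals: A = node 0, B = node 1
All resistors sit directly between nodes 0 and 1, so they are in parallel and share one voltage V; the full source current 2 A splits among them.
1/R_par = 1/270 + 1/30000 + 1/3900 = 0.003993 S  =>  R_par = 250.4 Ω
V = I × R_par = 2 × 250.4 = 500.8 V
I_R1 = V/R1 = 500.8/270 = 1.855 A

Final answer: 1.855 A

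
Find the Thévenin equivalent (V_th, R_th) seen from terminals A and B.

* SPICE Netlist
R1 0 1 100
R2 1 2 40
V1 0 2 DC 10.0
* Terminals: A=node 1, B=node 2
Step 1 — V_th is the open-circuit voltage V_A - V_B (nothing connected across the terminals).
Nodal analysis, taking node 2 as the 0 V reference.
Source V1 fixes V_0 = 10 V.
KCL at each unknown node (sum of currents leaving = 0; resistances in Ω):
  Node 1: (V_1 - 10)/100 + (V_1 - 0)/40 = 0
Collecting terms: 0.035 × V_1 = 0.1  =>  V_1 = 2.857 V
V_th = V_1 - V_2 = 2.857 - 0 = 2.857 V
Step 2 — R_th: zero the source — replace V1 by a short circuit (node 2 merges into node 0) — and find the resistance seen between A (node 1) and B (node 0).
Reduce the network between node 1 (A) and node 0 (B) by series/parallel combination:
  Rp1 = R1 ‖ R2 (parallel, both between nodes 0 and 1) = 1/(1/100 + 1/40) = 28.57 Ω
R_th = 28.57 Ω

Final answer: V_th = 2.857 V, R_th = 28.57 Ω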